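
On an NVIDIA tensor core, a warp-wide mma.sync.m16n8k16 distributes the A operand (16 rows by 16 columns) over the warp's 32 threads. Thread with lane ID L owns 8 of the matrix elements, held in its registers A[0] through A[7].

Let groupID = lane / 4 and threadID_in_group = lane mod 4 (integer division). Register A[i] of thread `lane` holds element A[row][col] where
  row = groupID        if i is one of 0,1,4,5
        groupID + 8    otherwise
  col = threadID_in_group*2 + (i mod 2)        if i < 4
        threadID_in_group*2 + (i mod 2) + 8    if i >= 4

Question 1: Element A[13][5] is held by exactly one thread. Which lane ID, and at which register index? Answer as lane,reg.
22,3

r=13→G=5,rhi=1  c=5→chi=0,T=2,p=1
L=5*4+2=22  i=0*4+1*2+1=3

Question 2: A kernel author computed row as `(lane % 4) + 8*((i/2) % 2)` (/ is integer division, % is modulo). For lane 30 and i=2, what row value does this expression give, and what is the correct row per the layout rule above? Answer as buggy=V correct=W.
buggy=10 correct=15

`(lane % 4) + 8*((i/2) % 2)`[30,2]⇒10
lane 30⇒30/4=7, 30 mod 4=2
i=2  r:7+8⇒15  c:2·2+0+0⇒4
row: 10 vs 15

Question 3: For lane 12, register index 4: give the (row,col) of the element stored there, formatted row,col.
3,8

L=12->gid=12>>2=3, tid=12&3=0
[4]->row 3+0=3  col 0·2+0+8=8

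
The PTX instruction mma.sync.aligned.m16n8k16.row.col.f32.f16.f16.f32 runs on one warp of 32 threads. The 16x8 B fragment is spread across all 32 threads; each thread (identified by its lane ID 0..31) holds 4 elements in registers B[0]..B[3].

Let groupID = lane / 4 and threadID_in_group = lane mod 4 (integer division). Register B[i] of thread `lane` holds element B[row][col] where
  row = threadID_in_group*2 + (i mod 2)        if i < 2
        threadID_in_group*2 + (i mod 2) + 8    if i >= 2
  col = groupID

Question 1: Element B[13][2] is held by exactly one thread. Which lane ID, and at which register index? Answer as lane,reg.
10,3

c: 2->gid=2  r: 13->r8=1,tid=2,i&1=1
L=2*4+2=10  i=1*2+1=3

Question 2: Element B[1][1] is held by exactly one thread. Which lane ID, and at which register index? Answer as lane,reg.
c=1->g=1  r=1->rb=0,t=0,b0=1
L=1*4+0=4  i=0*2+1=1

4,1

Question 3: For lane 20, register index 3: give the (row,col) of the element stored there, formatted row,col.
9,5

lane 20⇒20/4=5, 20 mod 4=0
i=3  r:2·0+1+8⇒9  c:5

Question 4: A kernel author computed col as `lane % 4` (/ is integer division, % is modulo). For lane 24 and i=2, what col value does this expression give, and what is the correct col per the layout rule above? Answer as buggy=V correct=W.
buggy=0 correct=6

`lane % 4`[24,2]->0
lane 24: gid=6 (24/4), tid=0 (24%4)
i=2: r=0*2+0+8=8, c=gid=6
col: 0 vs 6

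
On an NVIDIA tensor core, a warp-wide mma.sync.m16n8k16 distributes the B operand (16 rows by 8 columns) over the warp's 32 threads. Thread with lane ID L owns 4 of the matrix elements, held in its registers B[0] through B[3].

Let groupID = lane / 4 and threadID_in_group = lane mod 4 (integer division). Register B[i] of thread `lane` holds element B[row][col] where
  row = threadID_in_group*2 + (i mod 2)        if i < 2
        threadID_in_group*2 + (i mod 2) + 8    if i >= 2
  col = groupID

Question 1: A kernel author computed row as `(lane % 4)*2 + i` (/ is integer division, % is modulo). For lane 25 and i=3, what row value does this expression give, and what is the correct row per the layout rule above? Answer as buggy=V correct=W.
`(lane % 4)*2 + i`[25,3]⇒5
25: gr=6,th=1
[3] (1*2+1+8,6) = (11,6)
row: 5 vs 11

buggy=5 correct=11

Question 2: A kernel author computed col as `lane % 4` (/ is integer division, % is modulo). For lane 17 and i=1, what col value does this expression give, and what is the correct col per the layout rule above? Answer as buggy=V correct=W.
buggy=1 correct=4

`lane % 4`[17,1]→1
17: G=4,T=1
[1] (1*2+1+0,4) = (3,4)
col: 1 vs 4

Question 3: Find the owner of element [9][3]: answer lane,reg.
c: 3->gid=3  r: 9->r8=1,tid=0,i&1=1
L=3*4+0=12  i=1*2+1=3

12,3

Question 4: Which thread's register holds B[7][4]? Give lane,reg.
19,1

c=4->g=4  r=7->rb=0,t=3,b0=1
L=4*4+3=19  i=0*2+1=1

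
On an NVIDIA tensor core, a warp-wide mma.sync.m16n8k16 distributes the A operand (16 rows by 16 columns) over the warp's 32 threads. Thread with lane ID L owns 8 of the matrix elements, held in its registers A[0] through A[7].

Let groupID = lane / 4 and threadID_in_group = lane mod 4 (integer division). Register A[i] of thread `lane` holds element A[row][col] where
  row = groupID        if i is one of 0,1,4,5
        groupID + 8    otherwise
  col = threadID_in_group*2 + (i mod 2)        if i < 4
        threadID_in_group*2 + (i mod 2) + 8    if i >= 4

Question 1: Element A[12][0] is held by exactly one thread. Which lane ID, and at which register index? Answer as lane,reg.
r=12→G=4,rhi=1  c=0→chi=0,T=0,p=0
L=4*4+0=16  i=0*4+1*2+0=2

16,2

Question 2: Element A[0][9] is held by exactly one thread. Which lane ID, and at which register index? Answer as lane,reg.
r=0->g=0,rb=0  c=9->cb=1,t=0,b0=1
L=0*4+0=0  i=1*4+0*2+1=5

0,5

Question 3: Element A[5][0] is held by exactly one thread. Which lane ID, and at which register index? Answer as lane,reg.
20,0

r:5=>grp=5,rB=0  c:0=>cB=0,tig=0,lo=0
L=5*4+0=20  i=0*4+0*2+0=0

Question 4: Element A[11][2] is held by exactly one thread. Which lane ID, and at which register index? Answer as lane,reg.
r=11→G=3,rhi=1  c=2→chi=0,T=1,p=0
L=3*4+1=13  i=0*4+1*2+0=2

13,2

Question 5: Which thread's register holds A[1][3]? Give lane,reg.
5,1

r=1⇒gr=1,Rb=0  c=3⇒Cb=0,th=1,odd=1
L=1*4+1=5  i=0*4+0*2+1=1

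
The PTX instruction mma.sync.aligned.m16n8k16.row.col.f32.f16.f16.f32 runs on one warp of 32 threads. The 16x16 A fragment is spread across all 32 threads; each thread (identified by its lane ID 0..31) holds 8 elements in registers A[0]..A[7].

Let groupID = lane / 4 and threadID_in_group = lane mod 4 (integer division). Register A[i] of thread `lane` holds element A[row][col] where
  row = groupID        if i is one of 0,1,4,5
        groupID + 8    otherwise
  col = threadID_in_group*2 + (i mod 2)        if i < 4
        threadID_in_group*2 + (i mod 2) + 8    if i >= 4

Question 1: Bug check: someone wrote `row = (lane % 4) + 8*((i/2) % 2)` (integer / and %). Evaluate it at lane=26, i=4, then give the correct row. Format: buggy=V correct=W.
`(lane % 4) + 8*((i/2) % 2)`[26,4]->2
26: g=6,t=2
[4] (6+0,2*2+0+8) = (6,12)
row: 2 vs 6

buggy=2 correct=6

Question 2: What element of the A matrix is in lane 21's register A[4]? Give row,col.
21: grp=5,tig=1
[4] (5+0,1*2+0+8) = (5,10)

5,10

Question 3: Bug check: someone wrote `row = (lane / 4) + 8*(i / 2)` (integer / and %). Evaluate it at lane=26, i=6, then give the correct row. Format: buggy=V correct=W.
buggy=30 correct=14

`(lane / 4) + 8*(i / 2)`[26,6]->30
L=26->gid=26>>2=6, tid=26&3=2
[6]->row 6+8=14  col 2·2+0+8=12
row: 30 vs 14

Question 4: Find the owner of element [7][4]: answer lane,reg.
30,0

r:7=>grp=7,rB=0  c:4=>cB=0,tig=2,lo=0
L=7*4+2=30  i=0*4+0*2+0=0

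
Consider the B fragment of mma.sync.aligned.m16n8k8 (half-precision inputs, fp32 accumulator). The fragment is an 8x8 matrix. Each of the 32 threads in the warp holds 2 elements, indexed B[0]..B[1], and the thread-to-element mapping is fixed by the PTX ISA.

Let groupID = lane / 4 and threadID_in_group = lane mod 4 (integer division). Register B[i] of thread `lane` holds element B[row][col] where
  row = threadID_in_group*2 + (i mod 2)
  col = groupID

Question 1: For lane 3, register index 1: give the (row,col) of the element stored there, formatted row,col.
L=3->gid=3>>2=0, tid=3&3=3
[1]->row 3·2+1=7  col gid=0

7,0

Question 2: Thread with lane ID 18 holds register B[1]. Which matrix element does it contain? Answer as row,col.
5,4

lane 18⇒18/4=4, 18 mod 4=2
i=1  r:2·2+1⇒5  c:4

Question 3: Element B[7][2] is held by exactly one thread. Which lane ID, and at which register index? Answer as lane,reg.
c=2⇒gr=2  r=7⇒th=3,odd=1
L=2*4+3=11  i=1=1

11,1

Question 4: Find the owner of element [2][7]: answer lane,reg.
c=7⇒gr=7  r=2⇒th=1,odd=0
L=7*4+1=29  i=0=0

29,0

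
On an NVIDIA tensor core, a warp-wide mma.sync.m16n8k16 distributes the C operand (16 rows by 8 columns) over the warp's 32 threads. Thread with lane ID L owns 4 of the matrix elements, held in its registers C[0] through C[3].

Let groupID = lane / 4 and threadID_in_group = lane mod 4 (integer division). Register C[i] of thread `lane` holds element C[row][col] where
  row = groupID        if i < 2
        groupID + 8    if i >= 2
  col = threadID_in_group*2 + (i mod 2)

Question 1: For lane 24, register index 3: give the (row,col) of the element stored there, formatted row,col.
lane 24->24/4=6, 24 mod 4=0
i=3  r:6+8->14  c:2·0+1->1

14,1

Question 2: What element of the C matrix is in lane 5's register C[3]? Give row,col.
9,3

lane 5: gid=1 (5/4), tid=1 (5%4)
i=3: r=1+8=9, c=1*2+1=3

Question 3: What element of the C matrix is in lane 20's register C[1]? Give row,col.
lane 20->20/4=5, 20 mod 4=0
i=1  r:5+0->5  c:2·0+1->1

5,1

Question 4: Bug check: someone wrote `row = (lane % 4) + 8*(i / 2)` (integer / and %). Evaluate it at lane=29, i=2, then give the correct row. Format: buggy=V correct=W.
`(lane % 4) + 8*(i / 2)`[29,2]=>9
L=29=>grp=29>>2=7, tig=29&3=1
[2]=>row 7+8=15  col 1·2+0=2
row: 9 vs 15

buggy=9 correct=15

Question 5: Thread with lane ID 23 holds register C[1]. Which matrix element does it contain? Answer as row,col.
5,7

lane 23⇒23/4=5, 23 mod 4=3
i=1  r:5+0⇒5  c:2·3+1⇒7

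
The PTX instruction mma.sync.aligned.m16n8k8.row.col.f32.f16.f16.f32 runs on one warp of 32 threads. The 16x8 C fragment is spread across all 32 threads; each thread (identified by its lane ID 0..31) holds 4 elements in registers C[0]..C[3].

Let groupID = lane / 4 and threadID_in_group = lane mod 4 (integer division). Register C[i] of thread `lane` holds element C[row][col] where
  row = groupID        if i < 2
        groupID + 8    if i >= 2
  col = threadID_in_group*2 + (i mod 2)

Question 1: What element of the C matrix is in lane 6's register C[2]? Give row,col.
lane 6: grp=1 (6/4), tig=2 (6%4)
i=2: r=1+8=9, c=2*2+0=4

9,4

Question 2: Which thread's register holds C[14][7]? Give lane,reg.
r:14=>grp=6,rB=1  c:7=>tig=3,lo=1
L=6*4+3=27  i=1*2+1=3

27,3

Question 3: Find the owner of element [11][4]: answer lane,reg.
r=11→G=3,rhi=1  c=4→T=2,p=0
L=3*4+2=14  i=1*2+0=2

14,2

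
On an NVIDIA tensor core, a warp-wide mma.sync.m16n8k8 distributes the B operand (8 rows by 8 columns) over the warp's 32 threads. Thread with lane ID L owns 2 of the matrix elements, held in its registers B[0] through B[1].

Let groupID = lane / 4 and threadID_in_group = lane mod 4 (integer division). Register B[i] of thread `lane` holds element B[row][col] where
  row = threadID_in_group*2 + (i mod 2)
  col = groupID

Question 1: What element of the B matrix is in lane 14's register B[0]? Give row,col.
4,3

14: grp=3,tig=2
[0] (2*2+0,3) = (4,3)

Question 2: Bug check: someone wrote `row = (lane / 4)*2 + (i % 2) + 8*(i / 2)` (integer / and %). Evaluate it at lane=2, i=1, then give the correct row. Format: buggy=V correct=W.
buggy=1 correct=5

`(lane / 4)*2 + (i % 2) + 8*(i / 2)`[2,1]→1
lane 2: G=0 (2/4), T=2 (2%4)
i=1: r=2*2+1=5, c=G=0
row: 1 vs 5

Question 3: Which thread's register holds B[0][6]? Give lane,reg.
24,0

c=6->g=6  r=0->t=0,b0=0
L=6*4+0=24  i=0=0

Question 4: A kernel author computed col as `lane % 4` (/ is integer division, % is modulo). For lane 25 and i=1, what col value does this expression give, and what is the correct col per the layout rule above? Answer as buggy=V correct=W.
buggy=1 correct=6

`lane % 4`[25,1]->1
lane 25->25/4=6, 25 mod 4=1
i=1  r:2·1+1->3  c:6
col: 1 vs 6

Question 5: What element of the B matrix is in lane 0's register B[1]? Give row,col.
lane 0=>0/4=0, 0 mod 4=0
i=1  r:2·0+1=>1  c:0

1,0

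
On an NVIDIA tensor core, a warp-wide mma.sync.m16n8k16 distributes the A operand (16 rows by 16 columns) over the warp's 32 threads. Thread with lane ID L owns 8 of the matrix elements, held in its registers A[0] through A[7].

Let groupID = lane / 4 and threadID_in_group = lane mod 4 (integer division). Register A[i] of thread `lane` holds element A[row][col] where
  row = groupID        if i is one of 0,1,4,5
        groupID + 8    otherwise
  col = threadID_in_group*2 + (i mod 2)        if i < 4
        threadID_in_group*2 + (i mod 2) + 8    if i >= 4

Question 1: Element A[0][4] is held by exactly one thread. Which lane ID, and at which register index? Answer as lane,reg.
2,0

r=0->g=0,rb=0  c=4->cb=0,t=2,b0=0
L=0*4+2=2  i=0*4+0*2+0=0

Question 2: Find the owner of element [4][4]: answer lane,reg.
r: 4->gid=4,r8=0  c: 4->c8=0,tid=2,i&1=0
L=4*4+2=18  i=0*4+0*2+0=0

18,0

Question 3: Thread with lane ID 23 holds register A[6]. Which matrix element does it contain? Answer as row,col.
13,14

L=23⇒gr=23>>2=5, th=23&3=3
[6]⇒row 5+8=13  col 3·2+0+8=14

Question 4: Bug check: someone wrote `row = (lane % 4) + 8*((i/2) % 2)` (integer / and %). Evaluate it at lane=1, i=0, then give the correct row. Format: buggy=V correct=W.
`(lane % 4) + 8*((i/2) % 2)`[1,0]=>1
lane 1=>1/4=0, 1 mod 4=1
i=0  r:0+0=>0  c:2·1+0+0=>2
row: 1 vs 0

buggy=1 correct=0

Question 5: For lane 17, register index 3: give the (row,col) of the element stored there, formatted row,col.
lane 17: grp=4 (17/4), tig=1 (17%4)
i=3: r=4+8=12, c=1*2+1+0=3

12,3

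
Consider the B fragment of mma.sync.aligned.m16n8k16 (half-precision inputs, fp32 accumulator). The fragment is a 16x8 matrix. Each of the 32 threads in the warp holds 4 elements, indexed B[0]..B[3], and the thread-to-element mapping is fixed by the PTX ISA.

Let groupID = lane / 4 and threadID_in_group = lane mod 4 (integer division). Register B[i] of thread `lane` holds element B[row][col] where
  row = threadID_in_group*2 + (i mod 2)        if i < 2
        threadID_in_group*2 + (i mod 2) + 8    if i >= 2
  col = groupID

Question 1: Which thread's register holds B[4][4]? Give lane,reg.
c=4->g=4  r=4->rb=0,t=2,b0=0
L=4*4+2=18  i=0*2+0=0

18,0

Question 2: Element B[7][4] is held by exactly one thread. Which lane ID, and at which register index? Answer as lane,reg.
19,1

c: 4->gid=4  r: 7->r8=0,tid=3,i&1=1
L=4*4+3=19  i=0*2+1=1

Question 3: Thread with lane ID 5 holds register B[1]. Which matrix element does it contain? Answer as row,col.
3,1

L=5->g=5>>2=1, t=5&3=1
[1]->row 1·2+1+0=3  col g=1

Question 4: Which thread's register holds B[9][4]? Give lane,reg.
16,3

c: 4->gid=4  r: 9->r8=1,tid=0,i&1=1
L=4*4+0=16  i=1*2+1=3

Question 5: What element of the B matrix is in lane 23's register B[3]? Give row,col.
L=23->gid=23>>2=5, tid=23&3=3
[3]->row 3·2+1+8=15  col gid=5

15,5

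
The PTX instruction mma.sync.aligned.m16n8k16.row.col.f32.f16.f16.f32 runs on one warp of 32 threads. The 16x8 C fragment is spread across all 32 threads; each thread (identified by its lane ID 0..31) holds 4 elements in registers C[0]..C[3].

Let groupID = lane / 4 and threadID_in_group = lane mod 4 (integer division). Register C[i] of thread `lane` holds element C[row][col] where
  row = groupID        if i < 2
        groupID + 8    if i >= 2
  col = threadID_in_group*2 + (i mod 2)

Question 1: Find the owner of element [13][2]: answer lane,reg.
r=13→G=5,rhi=1  c=2→T=1,p=0
L=5*4+1=21  i=1*2+0=2

21,2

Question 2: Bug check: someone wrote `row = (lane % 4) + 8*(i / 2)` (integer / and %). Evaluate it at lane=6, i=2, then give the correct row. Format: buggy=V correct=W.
`(lane % 4) + 8*(i / 2)`[6,2]->10
6: g=1,t=2
[2] (1+8,2*2+0) = (9,4)
row: 10 vs 9

buggy=10 correct=9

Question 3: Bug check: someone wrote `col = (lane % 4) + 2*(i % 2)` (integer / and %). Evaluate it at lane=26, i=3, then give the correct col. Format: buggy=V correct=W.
`(lane % 4) + 2*(i % 2)`[26,3]->4
26: g=6,t=2
[3] (6+8,2*2+1) = (14,5)
col: 4 vs 5

buggy=4 correct=5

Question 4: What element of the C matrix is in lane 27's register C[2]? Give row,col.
L=27->g=27>>2=6, t=27&3=3
[2]->row 6+8=14  col 3·2+0=6

14,6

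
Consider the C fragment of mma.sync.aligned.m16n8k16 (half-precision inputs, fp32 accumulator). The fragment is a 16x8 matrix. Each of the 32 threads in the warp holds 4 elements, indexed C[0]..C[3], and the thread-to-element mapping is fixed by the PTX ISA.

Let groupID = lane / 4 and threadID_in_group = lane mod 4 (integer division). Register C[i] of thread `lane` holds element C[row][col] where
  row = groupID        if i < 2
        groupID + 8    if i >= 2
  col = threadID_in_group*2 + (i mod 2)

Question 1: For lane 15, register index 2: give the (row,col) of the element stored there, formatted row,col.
11,6

lane 15: grp=3 (15/4), tig=3 (15%4)
i=2: r=3+8=11, c=3*2+0=6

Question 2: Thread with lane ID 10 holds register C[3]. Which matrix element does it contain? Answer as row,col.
L=10⇒gr=10>>2=2, th=10&3=2
[3]⇒row 2+8=10  col 2·2+1=5

10,5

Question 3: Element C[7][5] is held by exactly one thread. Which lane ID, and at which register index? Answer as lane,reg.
r=7⇒gr=7,Rb=0  c=5⇒th=2,odd=1
L=7*4+2=30  i=0*2+1=1

30,1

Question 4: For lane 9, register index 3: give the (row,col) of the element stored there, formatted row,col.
10,3

lane 9=>9/4=2, 9 mod 4=1
i=3  r:2+8=>10  c:2·1+1=>3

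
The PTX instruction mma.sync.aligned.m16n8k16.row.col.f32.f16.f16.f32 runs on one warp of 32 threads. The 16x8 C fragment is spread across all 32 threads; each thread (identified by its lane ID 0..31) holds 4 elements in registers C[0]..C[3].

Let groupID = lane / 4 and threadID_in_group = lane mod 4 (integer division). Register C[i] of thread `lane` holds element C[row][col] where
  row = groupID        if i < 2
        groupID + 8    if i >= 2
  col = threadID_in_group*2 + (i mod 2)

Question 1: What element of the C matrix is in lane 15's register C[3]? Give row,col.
15: gr=3,th=3
[3] (3+8,3*2+1) = (11,7)

11,7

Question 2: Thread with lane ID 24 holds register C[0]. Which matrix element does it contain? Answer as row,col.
L=24->gid=24>>2=6, tid=24&3=0
[0]->row 6+0=6  col 0·2+0=0

6,0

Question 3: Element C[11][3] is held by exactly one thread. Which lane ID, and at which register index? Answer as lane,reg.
13,3

r=11->g=3,rb=1  c=3->t=1,b0=1
L=3*4+1=13  i=1*2+1=3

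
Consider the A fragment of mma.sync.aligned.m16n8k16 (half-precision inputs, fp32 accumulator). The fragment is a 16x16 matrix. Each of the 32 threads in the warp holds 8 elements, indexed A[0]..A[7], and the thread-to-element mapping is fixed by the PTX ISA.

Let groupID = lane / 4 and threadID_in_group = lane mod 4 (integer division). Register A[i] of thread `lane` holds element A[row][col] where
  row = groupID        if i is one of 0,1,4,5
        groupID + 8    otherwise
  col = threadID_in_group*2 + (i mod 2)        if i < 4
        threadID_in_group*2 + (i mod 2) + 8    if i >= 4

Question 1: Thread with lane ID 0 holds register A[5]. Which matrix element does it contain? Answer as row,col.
L=0->gid=0>>2=0, tid=0&3=0
[5]->row 0+0=0  col 0·2+1+8=9

0,9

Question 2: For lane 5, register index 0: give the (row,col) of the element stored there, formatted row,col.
lane 5→5/4=1, 5 mod 4=1
i=0  r:1+0→1  c:2·1+0+0→2

1,2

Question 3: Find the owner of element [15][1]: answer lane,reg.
28,3

r=15⇒gr=7,Rb=1  c=1⇒Cb=0,th=0,odd=1
L=7*4+0=28  i=0*4+1*2+1=3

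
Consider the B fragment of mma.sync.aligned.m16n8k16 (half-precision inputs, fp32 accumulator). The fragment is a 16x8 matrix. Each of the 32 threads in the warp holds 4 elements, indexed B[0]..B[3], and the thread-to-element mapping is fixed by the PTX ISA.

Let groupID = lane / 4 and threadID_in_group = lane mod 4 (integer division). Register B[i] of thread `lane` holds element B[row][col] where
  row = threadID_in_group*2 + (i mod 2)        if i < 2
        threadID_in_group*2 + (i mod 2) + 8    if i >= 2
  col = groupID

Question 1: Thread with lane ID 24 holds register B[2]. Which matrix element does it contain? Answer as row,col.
8,6

lane 24: gid=6 (24/4), tid=0 (24%4)
i=2: r=0*2+0+8=8, c=gid=6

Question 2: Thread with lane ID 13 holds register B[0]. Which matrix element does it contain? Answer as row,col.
2,3

lane 13→13/4=3, 13 mod 4=1
i=0  r:2·1+0+0→2  c:3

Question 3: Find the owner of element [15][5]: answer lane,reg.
23,3

c=5->g=5  r=15->rb=1,t=3,b0=1
L=5*4+3=23  i=1*2+1=3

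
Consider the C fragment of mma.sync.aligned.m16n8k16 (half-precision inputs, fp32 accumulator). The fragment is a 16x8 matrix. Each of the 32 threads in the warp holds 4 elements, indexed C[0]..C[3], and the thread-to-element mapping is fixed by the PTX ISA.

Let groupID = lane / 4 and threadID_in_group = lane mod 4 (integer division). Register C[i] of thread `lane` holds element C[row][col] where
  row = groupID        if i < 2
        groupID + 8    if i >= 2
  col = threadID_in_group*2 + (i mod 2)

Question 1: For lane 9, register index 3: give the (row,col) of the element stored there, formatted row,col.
10,3

L=9⇒gr=9>>2=2, th=9&3=1
[3]⇒row 2+8=10  col 1·2+1=3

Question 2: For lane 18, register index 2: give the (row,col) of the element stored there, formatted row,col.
12,4

lane 18: g=4 (18/4), t=2 (18%4)
i=2: r=4+8=12, c=2*2+0=4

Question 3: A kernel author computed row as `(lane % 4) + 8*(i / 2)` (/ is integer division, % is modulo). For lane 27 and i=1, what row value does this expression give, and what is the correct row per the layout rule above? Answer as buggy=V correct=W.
`(lane % 4) + 8*(i / 2)`[27,1]=>3
L=27=>grp=27>>2=6, tig=27&3=3
[1]=>row 6+0=6  col 3·2+1=7
row: 3 vs 6

buggy=3 correct=6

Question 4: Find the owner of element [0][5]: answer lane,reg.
2,1

r=0→G=0,rhi=0  c=5→T=2,p=1
L=0*4+2=2  i=0*2+1=1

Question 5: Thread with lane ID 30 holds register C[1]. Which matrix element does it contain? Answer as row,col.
30: gr=7,th=2
[1] (7+0,2*2+1) = (7,5)

7,5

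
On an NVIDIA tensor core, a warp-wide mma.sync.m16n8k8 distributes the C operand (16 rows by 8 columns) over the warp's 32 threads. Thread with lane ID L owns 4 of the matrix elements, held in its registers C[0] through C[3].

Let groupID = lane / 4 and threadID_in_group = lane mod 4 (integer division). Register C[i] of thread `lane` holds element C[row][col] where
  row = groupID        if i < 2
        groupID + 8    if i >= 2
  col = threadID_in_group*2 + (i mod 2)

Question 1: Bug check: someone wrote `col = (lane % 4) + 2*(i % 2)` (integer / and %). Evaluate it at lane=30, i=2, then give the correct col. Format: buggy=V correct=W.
buggy=2 correct=4

`(lane % 4) + 2*(i % 2)`[30,2]⇒2
L=30⇒gr=30>>2=7, th=30&3=2
[2]⇒row 7+8=15  col 2·2+0=4
col: 2 vs 4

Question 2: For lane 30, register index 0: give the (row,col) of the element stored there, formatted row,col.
lane 30->30/4=7, 30 mod 4=2
i=0  r:7+0->7  c:2·2+0->4

7,4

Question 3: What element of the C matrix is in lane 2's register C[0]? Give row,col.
0,4

lane 2: grp=0 (2/4), tig=2 (2%4)
i=0: r=0+0=0, c=2*2+0=4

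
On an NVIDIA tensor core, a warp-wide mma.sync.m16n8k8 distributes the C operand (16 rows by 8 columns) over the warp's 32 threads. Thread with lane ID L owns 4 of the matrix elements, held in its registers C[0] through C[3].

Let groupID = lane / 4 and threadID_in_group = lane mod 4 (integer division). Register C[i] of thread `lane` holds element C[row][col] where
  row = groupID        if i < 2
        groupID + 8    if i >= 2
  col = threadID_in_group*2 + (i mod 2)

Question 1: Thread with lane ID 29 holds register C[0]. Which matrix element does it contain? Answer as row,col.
7,2

lane 29→29/4=7, 29 mod 4=1
i=0  r:7+0→7  c:2·1+0→2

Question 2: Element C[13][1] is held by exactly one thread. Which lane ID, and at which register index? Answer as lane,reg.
20,3

r: 13->gid=5,r8=1  c: 1->tid=0,i&1=1
L=5*4+0=20  i=1*2+1=3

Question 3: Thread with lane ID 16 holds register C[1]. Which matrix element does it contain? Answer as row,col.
4,1

16: gr=4,th=0
[1] (4+0,0*2+1) = (4,1)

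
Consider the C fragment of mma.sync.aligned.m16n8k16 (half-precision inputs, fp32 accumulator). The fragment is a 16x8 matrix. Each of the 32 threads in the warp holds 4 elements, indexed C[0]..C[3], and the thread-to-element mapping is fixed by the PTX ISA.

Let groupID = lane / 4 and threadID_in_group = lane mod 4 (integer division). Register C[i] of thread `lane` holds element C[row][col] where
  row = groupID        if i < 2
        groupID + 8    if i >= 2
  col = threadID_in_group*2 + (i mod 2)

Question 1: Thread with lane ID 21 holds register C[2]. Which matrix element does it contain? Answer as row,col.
21: G=5,T=1
[2] (5+8,1*2+0) = (13,2)

13,2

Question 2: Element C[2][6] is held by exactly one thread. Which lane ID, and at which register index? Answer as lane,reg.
11,0

r=2⇒gr=2,Rb=0  c=6⇒th=3,odd=0
L=2*4+3=11  i=0*2+0=0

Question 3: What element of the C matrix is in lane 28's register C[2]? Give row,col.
15,0

lane 28: gr=7 (28/4), th=0 (28%4)
i=2: r=7+8=15, c=0*2+0=0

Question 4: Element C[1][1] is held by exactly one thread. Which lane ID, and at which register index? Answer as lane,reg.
4,1

r:1=>grp=1,rB=0  c:1=>tig=0,lo=1
L=1*4+0=4  i=0*2+1=1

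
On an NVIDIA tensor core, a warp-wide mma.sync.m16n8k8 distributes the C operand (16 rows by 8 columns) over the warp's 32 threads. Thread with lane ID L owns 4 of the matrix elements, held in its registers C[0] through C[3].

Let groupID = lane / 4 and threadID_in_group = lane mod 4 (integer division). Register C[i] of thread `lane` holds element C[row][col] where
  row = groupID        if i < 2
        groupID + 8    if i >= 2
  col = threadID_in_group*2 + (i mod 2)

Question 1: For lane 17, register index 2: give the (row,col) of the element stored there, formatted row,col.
12,2

lane 17: grp=4 (17/4), tig=1 (17%4)
i=2: r=4+8=12, c=1*2+0=2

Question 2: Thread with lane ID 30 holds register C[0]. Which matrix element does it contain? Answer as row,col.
lane 30=>30/4=7, 30 mod 4=2
i=0  r:7+0=>7  c:2·2+0=>4

7,4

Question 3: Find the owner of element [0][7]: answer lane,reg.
r=0⇒gr=0,Rb=0  c=7⇒th=3,odd=1
L=0*4+3=3  i=0*2+1=1

3,1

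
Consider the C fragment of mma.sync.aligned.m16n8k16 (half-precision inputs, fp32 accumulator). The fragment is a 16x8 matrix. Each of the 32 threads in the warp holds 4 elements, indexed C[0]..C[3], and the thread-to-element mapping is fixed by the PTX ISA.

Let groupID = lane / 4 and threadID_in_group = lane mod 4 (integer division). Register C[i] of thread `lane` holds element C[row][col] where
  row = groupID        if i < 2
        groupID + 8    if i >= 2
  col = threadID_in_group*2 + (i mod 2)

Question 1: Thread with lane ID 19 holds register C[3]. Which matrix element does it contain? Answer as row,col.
12,7

19: g=4,t=3
[3] (4+8,3*2+1) = (12,7)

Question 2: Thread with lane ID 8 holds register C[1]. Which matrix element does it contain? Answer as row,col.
L=8->g=8>>2=2, t=8&3=0
[1]->row 2+0=2  col 0·2+1=1

2,1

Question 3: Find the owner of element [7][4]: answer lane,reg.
30,0

r:7=>grp=7,rB=0  c:4=>tig=2,lo=0
L=7*4+2=30  i=0*2+0=0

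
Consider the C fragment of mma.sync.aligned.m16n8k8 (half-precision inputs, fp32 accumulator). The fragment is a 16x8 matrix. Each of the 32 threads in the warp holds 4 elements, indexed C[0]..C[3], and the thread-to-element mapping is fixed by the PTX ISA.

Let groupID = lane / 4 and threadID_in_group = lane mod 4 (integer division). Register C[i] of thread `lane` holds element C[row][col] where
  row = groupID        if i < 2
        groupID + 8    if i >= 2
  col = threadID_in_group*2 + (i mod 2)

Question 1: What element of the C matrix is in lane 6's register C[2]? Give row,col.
L=6⇒gr=6>>2=1, th=6&3=2
[2]⇒row 1+8=9  col 2·2+0=4

9,4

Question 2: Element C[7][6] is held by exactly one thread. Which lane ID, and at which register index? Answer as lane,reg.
r=7->g=7,rb=0  c=6->t=3,b0=0
L=7*4+3=31  i=0*2+0=0

31,0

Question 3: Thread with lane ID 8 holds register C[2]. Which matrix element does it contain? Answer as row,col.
10,0

8: G=2,T=0
[2] (2+8,0*2+0) = (10,0)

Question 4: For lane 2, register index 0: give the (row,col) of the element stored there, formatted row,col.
0,4

lane 2: gid=0 (2/4), tid=2 (2%4)
i=0: r=0+0=0, c=2*2+0=4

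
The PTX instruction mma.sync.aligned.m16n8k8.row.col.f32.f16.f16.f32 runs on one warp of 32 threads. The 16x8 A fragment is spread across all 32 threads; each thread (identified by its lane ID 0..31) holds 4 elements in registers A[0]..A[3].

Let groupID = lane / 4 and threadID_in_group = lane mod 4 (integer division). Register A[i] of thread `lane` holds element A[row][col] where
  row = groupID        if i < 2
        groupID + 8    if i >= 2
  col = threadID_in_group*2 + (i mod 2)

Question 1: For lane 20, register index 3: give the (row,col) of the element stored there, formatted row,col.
L=20->g=20>>2=5, t=20&3=0
[3]->row 5+8=13  col 0·2+1=1

13,1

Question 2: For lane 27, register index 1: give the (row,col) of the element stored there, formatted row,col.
lane 27: g=6 (27/4), t=3 (27%4)
i=1: r=6+0=6, c=3*2+1=7

6,7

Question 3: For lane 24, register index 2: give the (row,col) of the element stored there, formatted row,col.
14,0

L=24->gid=24>>2=6, tid=24&3=0
[2]->row 6+8=14  col 0·2+0=0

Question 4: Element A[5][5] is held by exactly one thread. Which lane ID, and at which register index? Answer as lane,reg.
22,1

r=5⇒gr=5,Rb=0  c=5⇒th=2,odd=1
L=5*4+2=22  i=0*2+1=1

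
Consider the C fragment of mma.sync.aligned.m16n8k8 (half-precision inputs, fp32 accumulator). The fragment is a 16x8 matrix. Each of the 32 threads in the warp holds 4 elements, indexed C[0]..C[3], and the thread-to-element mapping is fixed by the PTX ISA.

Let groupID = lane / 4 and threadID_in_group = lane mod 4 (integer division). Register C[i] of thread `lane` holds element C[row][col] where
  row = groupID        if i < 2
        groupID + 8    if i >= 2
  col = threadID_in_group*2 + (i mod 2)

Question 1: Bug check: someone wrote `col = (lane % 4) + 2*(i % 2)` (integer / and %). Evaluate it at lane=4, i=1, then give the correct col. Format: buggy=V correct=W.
`(lane % 4) + 2*(i % 2)`[4,1]=>2
lane 4: grp=1 (4/4), tig=0 (4%4)
i=1: r=1+0=1, c=0*2+1=1
col: 2 vs 1

buggy=2 correct=1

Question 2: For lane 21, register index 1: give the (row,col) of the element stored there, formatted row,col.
5,3

L=21->gid=21>>2=5, tid=21&3=1
[1]->row 5+0=5  col 1·2+1=3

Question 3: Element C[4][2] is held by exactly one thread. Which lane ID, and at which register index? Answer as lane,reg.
17,0

r: 4->gid=4,r8=0  c: 2->tid=1,i&1=0
L=4*4+1=17  i=0*2+0=0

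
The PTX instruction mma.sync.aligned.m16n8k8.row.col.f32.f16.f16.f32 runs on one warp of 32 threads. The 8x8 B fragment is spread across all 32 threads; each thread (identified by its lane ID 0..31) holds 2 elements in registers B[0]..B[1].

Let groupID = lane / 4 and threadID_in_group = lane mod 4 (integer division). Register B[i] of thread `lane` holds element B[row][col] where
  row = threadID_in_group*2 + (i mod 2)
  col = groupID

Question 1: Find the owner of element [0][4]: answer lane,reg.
16,0

c=4->g=4  r=0->t=0,b0=0
L=4*4+0=16  i=0=0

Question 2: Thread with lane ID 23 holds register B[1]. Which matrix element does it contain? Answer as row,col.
7,5

23: g=5,t=3
[1] (3*2+1,5) = (7,5)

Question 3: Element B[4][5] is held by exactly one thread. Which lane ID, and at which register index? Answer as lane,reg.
22,0

c=5⇒gr=5  r=4⇒th=2,odd=0
L=5*4+2=22  i=0=0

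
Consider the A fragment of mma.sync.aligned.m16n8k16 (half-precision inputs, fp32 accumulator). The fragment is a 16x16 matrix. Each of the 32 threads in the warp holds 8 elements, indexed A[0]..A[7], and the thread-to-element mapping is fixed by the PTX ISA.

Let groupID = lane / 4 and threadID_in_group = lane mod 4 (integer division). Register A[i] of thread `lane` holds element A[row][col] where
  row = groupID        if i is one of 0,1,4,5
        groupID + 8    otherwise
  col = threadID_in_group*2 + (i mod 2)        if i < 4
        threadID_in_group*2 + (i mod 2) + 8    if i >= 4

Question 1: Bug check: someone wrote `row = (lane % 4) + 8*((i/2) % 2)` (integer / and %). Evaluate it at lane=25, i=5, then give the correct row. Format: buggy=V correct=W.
buggy=1 correct=6

`(lane % 4) + 8*((i/2) % 2)`[25,5]→1
lane 25→25/4=6, 25 mod 4=1
i=5  r:6+0→6  c:2·1+1+8→11
row: 1 vs 6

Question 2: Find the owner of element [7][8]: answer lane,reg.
28,4

r:7=>grp=7,rB=0  c:8=>cB=1,tig=0,lo=0
L=7*4+0=28  i=1*4+0*2+0=4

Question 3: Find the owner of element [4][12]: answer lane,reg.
r=4→G=4,rhi=0  c=12→chi=1,T=2,p=0
L=4*4+2=18  i=1*4+0*2+0=4

18,4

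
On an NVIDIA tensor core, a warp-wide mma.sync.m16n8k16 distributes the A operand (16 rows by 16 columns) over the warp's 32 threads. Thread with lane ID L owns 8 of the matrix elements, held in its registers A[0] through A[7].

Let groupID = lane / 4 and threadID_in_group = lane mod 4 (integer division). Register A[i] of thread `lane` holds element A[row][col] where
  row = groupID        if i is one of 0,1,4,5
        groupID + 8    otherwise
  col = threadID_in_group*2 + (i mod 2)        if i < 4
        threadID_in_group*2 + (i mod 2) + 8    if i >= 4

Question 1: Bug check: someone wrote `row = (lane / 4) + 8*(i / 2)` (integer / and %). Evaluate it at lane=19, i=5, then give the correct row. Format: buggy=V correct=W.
buggy=20 correct=4

`(lane / 4) + 8*(i / 2)`[19,5]→20
L=19→G=19>>2=4, T=19&3=3
[5]→row 4+0=4  col 3·2+1+8=15
row: 20 vs 4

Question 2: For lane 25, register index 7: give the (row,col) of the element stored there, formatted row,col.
14,11

lane 25⇒25/4=6, 25 mod 4=1
i=7  r:6+8⇒14  c:2·1+1+8⇒11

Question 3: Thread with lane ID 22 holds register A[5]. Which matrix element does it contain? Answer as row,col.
lane 22: gr=5 (22/4), th=2 (22%4)
i=5: r=5+0=5, c=2*2+1+8=13

5,13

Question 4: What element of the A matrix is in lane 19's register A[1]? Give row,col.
4,7

lane 19→19/4=4, 19 mod 4=3
i=1  r:4+0→4  c:2·3+1+0→7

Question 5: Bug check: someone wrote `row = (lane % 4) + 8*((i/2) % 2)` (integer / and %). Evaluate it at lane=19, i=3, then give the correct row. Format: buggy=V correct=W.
buggy=11 correct=12

`(lane % 4) + 8*((i/2) % 2)`[19,3]->11
19: gid=4,tid=3
[3] (4+8,3*2+1+0) = (12,7)
row: 11 vs 12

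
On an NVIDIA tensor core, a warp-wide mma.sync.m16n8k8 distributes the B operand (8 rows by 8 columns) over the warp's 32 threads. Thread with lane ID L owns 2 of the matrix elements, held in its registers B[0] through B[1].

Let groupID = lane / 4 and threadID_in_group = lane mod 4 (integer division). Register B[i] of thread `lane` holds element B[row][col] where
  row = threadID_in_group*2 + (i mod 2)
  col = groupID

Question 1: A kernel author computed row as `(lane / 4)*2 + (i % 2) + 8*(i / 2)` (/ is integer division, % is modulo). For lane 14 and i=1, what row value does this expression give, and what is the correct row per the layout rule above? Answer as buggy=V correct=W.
buggy=7 correct=5

`(lane / 4)*2 + (i % 2) + 8*(i / 2)`[14,1]->7
lane 14: g=3 (14/4), t=2 (14%4)
i=1: r=2*2+1=5, c=g=3
row: 7 vs 5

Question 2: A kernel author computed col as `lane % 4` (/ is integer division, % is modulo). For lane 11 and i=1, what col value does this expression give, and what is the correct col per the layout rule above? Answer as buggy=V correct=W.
`lane % 4`[11,1]->3
11: gid=2,tid=3
[1] (3*2+1,2) = (7,2)
col: 3 vs 2

buggy=3 correct=2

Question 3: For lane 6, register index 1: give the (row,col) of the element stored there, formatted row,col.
L=6→G=6>>2=1, T=6&3=2
[1]→row 2·2+1=5  col G=1

5,1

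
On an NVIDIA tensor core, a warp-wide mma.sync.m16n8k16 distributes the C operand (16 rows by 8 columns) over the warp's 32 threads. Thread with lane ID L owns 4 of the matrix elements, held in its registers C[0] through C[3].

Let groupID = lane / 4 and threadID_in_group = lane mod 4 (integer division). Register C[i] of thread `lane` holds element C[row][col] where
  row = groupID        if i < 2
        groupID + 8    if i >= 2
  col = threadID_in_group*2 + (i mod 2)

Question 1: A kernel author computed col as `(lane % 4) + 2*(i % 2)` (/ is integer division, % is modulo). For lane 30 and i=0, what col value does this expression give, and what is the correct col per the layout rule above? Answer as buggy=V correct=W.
buggy=2 correct=4

`(lane % 4) + 2*(i % 2)`[30,0]->2
lane 30->30/4=7, 30 mod 4=2
i=0  r:7+0->7  c:2·2+0->4
col: 2 vs 4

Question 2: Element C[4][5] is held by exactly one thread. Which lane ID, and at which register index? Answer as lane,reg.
r=4→G=4,rhi=0  c=5→T=2,p=1
L=4*4+2=18  i=0*2+1=1

18,1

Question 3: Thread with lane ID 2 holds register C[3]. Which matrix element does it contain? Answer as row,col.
lane 2: gid=0 (2/4), tid=2 (2%4)
i=3: r=0+8=8, c=2*2+1=5

8,5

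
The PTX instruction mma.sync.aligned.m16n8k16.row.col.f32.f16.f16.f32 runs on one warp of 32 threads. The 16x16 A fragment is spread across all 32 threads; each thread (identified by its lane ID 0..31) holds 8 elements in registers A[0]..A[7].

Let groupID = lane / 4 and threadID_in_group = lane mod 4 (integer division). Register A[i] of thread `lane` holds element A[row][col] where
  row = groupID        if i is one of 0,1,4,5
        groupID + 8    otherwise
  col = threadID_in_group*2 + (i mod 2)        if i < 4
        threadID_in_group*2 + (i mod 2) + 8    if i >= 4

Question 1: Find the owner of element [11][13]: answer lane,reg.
14,7

r=11→G=3,rhi=1  c=13→chi=1,T=2,p=1
L=3*4+2=14  i=1*4+1*2+1=7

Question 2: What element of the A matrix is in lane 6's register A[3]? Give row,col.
9,5

L=6->g=6>>2=1, t=6&3=2
[3]->row 1+8=9  col 2·2+1+0=5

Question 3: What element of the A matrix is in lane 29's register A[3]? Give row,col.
lane 29->29/4=7, 29 mod 4=1
i=3  r:7+8->15  c:2·1+1+0->3

15,3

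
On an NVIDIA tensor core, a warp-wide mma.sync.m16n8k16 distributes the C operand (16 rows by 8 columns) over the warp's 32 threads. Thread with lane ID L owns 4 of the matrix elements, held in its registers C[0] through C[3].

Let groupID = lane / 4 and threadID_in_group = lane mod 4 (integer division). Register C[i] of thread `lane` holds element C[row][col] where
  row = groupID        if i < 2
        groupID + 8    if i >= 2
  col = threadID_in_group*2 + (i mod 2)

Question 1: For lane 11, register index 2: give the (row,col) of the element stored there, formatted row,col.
lane 11⇒11/4=2, 11 mod 4=3
i=2  r:2+8⇒10  c:2·3+0⇒6

10,6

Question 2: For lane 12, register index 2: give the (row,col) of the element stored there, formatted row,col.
lane 12: grp=3 (12/4), tig=0 (12%4)
i=2: r=3+8=11, c=0*2+0=0

11,0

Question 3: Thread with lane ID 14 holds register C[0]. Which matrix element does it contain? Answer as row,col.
lane 14->14/4=3, 14 mod 4=2
i=0  r:3+0->3  c:2·2+0->4

3,4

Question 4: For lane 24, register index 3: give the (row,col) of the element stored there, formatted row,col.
14,1

lane 24->24/4=6, 24 mod 4=0
i=3  r:6+8->14  c:2·0+1->1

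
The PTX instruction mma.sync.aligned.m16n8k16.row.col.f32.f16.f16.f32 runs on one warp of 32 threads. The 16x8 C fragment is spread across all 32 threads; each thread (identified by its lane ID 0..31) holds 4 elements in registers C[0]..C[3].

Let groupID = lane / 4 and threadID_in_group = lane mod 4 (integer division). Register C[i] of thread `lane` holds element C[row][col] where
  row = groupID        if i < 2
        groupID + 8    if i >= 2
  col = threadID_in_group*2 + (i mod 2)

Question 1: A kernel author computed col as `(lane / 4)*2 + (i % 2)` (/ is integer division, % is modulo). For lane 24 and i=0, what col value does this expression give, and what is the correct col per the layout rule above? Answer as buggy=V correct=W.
buggy=12 correct=0

`(lane / 4)*2 + (i % 2)`[24,0]->12
lane 24->24/4=6, 24 mod 4=0
i=0  r:6+0->6  c:2·0+0->0
col: 12 vs 0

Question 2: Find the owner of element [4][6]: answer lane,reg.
r:4=>grp=4,rB=0  c:6=>tig=3,lo=0
L=4*4+3=19  i=0*2+0=0

19,0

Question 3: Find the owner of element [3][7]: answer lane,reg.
r=3->g=3,rb=0  c=7->t=3,b0=1
L=3*4+3=15  i=0*2+1=1

15,1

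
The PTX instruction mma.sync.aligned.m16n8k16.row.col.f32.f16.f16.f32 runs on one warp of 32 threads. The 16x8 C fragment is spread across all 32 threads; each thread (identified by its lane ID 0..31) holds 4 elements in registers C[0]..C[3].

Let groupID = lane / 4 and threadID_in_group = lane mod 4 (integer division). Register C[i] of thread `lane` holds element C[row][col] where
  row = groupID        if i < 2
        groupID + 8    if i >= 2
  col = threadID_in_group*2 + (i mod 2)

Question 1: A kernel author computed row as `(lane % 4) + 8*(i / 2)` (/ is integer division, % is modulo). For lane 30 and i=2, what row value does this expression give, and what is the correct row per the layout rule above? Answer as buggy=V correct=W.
`(lane % 4) + 8*(i / 2)`[30,2]⇒10
lane 30: gr=7 (30/4), th=2 (30%4)
i=2: r=7+8=15, c=2*2+0=4
row: 10 vs 15

buggy=10 correct=15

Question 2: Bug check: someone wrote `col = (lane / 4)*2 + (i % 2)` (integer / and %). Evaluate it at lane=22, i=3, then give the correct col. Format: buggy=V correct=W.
`(lane / 4)*2 + (i % 2)`[22,3]->11
22: g=5,t=2
[3] (5+8,2*2+1) = (13,5)
col: 11 vs 5

buggy=11 correct=5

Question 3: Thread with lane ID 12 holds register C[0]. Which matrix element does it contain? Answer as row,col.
lane 12: G=3 (12/4), T=0 (12%4)
i=0: r=3+0=3, c=0*2+0=0

3,0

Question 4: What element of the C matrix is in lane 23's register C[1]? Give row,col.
5,7

lane 23: gr=5 (23/4), th=3 (23%4)
i=1: r=5+0=5, c=3*2+1=7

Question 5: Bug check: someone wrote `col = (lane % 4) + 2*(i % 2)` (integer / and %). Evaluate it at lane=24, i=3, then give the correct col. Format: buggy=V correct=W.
`(lane % 4) + 2*(i % 2)`[24,3]=>2
L=24=>grp=24>>2=6, tig=24&3=0
[3]=>row 6+8=14  col 0·2+1=1
col: 2 vs 1

buggy=2 correct=1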